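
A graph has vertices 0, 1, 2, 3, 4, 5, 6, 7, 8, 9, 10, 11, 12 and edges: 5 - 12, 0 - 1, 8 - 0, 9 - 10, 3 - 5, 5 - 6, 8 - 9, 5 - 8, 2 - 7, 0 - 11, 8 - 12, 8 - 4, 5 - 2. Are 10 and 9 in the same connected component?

Yes

From 10 we can reach 0, 1, 2, 3, 4, 5, 6, 7, 8, 9, 10, 11, 12, which includes 9.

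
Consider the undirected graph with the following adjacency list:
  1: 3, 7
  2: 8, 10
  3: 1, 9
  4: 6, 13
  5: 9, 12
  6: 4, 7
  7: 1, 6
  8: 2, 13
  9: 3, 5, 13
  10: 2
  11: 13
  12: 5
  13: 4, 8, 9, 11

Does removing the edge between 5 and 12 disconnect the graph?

Removing 5-12 leaves no path between 5 and 12: the component count goes from 1 to 2. So it is a bridge.

Yes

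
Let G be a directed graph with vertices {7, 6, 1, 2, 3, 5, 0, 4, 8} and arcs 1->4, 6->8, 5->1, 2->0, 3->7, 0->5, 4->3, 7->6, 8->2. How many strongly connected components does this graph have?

1

{0, 1, 2, 3, 4, 5, 6, 7, 8} are all mutually reachable — one SCC of size 9.
That gives 1 strongly connected component.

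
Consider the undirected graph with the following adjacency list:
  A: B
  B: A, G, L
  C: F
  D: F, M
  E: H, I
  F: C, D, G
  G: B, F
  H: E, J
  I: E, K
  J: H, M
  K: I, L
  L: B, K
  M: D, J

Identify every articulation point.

Removing B increases the component count from 1 to 2, so B is a cut vertex.
Removing F increases the component count from 1 to 2, so F is a cut vertex.
By contrast removing E leaves 1 component; it is not a cut vertex. No other vertex is a cut vertex either.

B, F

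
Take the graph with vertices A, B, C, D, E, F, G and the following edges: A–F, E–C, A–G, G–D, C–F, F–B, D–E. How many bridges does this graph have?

The edges on the cycle A-G-D-E-C-F-A are not bridges since each lies on that cycle.
But removing F–B disconnects F from B — this is a bridge.

1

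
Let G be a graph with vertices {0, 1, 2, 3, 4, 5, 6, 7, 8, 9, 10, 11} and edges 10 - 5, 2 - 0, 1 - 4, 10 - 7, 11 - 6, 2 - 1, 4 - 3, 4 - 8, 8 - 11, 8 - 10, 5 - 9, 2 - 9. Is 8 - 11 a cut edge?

Removing 8 - 11 leaves no path between 8 and 11: the component count goes from 1 to 2. So it is a bridge.

Yes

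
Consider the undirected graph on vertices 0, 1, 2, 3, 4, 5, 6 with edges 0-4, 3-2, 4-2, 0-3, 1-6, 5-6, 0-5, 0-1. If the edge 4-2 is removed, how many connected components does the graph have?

1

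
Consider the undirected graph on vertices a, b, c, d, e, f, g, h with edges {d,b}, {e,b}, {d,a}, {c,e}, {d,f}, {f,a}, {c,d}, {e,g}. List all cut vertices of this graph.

Removing d increases the component count from 2 to 3, so d is a cut vertex.
Removing e increases the component count from 2 to 3, so e is a cut vertex.
By contrast removing c leaves 2 components; it is not a cut vertex. No other vertex is a cut vertex either.

d, e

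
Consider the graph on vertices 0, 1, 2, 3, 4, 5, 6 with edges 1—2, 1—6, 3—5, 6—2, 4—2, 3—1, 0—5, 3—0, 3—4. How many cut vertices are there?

Removing 3 increases the component count from 1 to 2, so 3 is a cut vertex.
By contrast removing 5 leaves 1 component; it is not a cut vertex. No other vertex is a cut vertex either.

1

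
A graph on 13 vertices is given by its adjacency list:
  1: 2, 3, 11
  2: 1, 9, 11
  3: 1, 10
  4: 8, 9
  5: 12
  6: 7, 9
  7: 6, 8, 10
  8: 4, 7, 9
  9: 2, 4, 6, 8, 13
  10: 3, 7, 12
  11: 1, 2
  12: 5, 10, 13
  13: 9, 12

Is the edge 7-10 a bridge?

After removing 7-10, the path 7-8-9-13-12-10 still connects them, so the edge is not a bridge.

No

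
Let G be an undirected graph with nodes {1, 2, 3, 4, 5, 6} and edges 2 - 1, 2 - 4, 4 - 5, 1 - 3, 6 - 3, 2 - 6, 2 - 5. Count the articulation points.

Removing 2 increases the component count from 1 to 2, so 2 is a cut vertex.
By contrast removing 6 leaves 1 component; it is not a cut vertex. No other vertex is a cut vertex either.

1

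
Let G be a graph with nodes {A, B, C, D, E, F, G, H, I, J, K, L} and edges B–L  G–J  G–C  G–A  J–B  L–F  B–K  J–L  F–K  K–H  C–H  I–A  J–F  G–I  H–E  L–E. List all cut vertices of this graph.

Removing G increases the component count from 2 to 3, so G is a cut vertex.
By contrast removing L leaves 2 components; it is not a cut vertex. No other vertex is a cut vertex either.

G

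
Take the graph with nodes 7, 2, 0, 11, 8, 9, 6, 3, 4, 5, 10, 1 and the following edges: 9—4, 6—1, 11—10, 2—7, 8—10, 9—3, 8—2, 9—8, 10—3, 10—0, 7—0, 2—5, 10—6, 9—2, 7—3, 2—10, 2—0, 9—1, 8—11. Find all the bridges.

The edges on the cycle 8-11-10-2-8 are not bridges since each lies on that cycle.
But removing 2—5 disconnects 2 from 5; removing 9—4 disconnects 9 from 4 — these are bridges.

2-5, 4-9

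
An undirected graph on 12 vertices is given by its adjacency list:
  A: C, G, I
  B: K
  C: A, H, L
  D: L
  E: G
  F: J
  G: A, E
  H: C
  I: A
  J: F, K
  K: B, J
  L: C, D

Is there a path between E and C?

From E we can reach A, C, D, E, G, H, I, L, which includes C.

Yes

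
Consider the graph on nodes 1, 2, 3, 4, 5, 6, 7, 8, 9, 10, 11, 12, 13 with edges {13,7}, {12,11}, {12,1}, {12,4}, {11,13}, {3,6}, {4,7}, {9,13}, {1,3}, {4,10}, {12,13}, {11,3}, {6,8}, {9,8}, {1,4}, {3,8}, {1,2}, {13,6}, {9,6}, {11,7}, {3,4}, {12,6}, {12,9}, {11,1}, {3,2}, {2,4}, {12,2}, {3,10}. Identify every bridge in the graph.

none

The edges on the cycle 12-11-13-7-4-3-1-12 are not bridges since each lies on that cycle.
Every edge lies on some cycle, so there are no bridges.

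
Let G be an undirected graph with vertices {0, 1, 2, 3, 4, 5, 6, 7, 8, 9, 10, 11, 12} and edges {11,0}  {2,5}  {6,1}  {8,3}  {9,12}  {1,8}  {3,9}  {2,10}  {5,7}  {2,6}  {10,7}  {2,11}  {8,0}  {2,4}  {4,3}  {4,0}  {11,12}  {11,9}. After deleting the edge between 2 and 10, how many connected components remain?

1

2 and 10 are still connected via 2-5-7-10, so the component count stays at 1.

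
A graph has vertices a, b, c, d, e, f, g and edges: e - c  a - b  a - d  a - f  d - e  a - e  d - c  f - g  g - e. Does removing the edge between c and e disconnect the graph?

After removing c - e, the path c-d-e still connects them, so the edge is not a bridge.

No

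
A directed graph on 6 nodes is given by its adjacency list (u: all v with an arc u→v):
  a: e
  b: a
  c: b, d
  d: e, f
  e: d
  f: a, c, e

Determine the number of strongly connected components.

1

{a, b, c, d, e, f} are all mutually reachable — one SCC of size 6.
That gives 1 strongly connected component.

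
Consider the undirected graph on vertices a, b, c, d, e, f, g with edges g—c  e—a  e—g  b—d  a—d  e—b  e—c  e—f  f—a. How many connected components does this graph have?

1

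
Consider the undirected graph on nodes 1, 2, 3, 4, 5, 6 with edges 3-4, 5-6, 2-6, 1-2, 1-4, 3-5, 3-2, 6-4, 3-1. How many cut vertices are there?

0

Removing 4, for instance, still leaves 1 component. No single vertex removal increases the component count — the graph has no articulation points.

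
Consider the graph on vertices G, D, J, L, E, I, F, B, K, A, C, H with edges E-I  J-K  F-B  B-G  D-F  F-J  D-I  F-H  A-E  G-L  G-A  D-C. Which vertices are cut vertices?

D, F, G, J

Removing D increases the component count from 1 to 2, so D is a cut vertex.
Removing F increases the component count from 1 to 3, so F is a cut vertex.
Removing G increases the component count from 1 to 2, so G is a cut vertex.
Likewise J is a cut vertex.
By contrast removing A leaves 1 component; it is not a cut vertex. No other vertex is a cut vertex either.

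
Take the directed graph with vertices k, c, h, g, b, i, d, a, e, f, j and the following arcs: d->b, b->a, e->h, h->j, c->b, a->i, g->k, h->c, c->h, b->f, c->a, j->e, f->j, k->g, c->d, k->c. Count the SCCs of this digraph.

{b, c, d, e, f, h, j} are all mutually reachable — one SCC of size 7.
{g, k} are all mutually reachable — one SCC of size 2.
{i} is an SCC by itself.
{a} is an SCC by itself.
That gives 4 strongly connected components.

4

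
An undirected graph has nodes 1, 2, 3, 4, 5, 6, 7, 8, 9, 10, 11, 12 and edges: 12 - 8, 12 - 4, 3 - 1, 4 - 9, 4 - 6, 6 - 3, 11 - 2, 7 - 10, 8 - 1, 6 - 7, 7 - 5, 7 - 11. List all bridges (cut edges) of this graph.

10-7, 11-2, 11-7, 4-9, 5-7, 6-7

The edges on the cycle 12-4-6-3-1-8-12 are not bridges since each lies on that cycle.
But removing 7 - 10 disconnects 7 from 10; removing 2 - 11 disconnects 2 from 11; removing 7 - 5 disconnects 7 from 5; removing 7 - 11 disconnects 7 from 11 — these are bridges.
In total 6 edges are bridges.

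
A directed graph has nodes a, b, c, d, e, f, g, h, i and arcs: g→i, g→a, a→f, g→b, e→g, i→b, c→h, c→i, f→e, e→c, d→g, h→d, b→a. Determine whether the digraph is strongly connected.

Yes

From h we can reach every vertex (a, b, c, d, e, f, g, h, i), and every vertex can reach h (a, b, c, d, e, f, g, h, i). So the whole graph is one strongly connected component.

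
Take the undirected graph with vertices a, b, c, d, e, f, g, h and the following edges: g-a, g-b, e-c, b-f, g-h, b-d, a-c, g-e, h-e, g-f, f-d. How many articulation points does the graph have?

Removing g increases the component count from 1 to 2, so g is a cut vertex.
By contrast removing b leaves 1 component; it is not a cut vertex. No other vertex is a cut vertex either.

1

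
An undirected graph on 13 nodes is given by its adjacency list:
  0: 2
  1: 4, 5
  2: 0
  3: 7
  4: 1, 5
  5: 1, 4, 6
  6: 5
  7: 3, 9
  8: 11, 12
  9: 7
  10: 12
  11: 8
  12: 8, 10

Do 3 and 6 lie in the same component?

The component containing 3 is {3, 7, 9}, and 6 is not in it.

No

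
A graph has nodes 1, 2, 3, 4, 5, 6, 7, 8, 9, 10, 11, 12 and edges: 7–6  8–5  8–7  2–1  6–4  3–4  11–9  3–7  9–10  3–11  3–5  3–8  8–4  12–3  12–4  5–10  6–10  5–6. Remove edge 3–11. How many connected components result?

3 and 11 are still connected via 3-5-10-9-11, so the component count stays at 2.

2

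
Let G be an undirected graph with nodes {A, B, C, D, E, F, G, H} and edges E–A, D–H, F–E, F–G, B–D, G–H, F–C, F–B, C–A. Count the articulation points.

Removing F increases the component count from 1 to 2, so F is a cut vertex.
By contrast removing H leaves 1 component; it is not a cut vertex. No other vertex is a cut vertex either.

1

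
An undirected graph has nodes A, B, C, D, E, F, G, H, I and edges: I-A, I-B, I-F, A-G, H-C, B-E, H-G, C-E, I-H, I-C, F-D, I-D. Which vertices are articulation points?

I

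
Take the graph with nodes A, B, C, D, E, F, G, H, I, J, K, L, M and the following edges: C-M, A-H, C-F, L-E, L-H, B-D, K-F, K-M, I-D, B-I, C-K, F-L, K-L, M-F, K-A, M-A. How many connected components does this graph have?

G is isolated — a component by itself.
J is isolated — a component by itself.
Starting from B we can reach B, D, I. That is one component of size 3.
Starting from A we can reach A, C, E, F, H, K, L, M. That is one component of size 8.
Total: 4 components.

4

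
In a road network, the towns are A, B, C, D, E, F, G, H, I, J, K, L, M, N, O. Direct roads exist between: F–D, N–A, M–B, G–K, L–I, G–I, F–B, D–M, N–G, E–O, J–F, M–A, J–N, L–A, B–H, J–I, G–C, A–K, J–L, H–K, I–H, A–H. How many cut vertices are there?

Removing G increases the component count from 2 to 3, so G is a cut vertex.
By contrast removing B leaves 2 components; it is not a cut vertex. No other vertex is a cut vertex either.

1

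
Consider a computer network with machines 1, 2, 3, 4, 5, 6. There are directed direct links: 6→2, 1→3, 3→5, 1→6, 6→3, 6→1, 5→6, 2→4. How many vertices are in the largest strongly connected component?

{1, 3, 5, 6} are all mutually reachable — one SCC of size 4.
{4} is an SCC by itself.
{2} is an SCC by itself.
The largest has 4 vertices.

4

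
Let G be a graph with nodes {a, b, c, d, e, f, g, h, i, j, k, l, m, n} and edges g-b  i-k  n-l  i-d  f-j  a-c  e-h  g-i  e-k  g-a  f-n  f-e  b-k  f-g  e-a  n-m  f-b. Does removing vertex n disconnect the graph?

Yes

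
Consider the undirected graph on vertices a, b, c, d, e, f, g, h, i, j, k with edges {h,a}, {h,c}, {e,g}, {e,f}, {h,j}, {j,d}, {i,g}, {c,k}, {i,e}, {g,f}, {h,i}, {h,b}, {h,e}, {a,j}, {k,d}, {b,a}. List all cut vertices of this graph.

h

Removing h increases the component count from 1 to 2, so h is a cut vertex.
By contrast removing g leaves 1 component; it is not a cut vertex. No other vertex is a cut vertex either.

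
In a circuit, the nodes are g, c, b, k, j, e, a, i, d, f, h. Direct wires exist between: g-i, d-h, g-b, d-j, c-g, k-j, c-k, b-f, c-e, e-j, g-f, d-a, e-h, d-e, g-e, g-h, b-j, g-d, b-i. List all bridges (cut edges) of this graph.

The edges on the cycle g-d-e-h-g are not bridges since each lies on that cycle.
But removing d-a disconnects d from a — this is a bridge.

a-d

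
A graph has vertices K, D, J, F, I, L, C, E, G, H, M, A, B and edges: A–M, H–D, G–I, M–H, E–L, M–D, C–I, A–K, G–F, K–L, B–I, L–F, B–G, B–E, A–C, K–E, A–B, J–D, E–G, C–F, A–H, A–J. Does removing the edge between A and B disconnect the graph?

No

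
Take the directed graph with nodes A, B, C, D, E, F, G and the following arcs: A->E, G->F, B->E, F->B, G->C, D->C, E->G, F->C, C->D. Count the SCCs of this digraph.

{B, E, F, G} are all mutually reachable — one SCC of size 4.
{C, D} are all mutually reachable — one SCC of size 2.
{A} is an SCC by itself.
That gives 3 strongly connected components.

3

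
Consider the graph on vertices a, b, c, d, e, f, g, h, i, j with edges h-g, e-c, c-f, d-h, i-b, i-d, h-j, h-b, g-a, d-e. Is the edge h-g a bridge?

Removing h-g leaves no path between h and g: the component count goes from 1 to 2. So it is a bridge.

Yes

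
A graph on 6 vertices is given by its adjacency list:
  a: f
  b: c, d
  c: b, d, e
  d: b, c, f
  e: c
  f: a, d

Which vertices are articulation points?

Removing c increases the component count from 1 to 2, so c is a cut vertex.
Removing d increases the component count from 1 to 2, so d is a cut vertex.
Removing f increases the component count from 1 to 2, so f is a cut vertex.
By contrast removing a leaves 1 component; it is not a cut vertex. No other vertex is a cut vertex either.

c, d, f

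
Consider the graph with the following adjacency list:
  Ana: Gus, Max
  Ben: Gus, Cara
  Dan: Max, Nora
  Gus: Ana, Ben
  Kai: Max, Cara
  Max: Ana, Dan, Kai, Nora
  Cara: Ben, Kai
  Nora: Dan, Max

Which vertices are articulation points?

Removing Max increases the component count from 1 to 2, so Max is a cut vertex.
By contrast removing Cara leaves 1 component; it is not a cut vertex. No other vertex is a cut vertex either.

Max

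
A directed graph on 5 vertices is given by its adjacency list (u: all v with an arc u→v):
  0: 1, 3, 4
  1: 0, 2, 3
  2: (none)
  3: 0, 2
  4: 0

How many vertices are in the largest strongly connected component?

{0, 1, 3, 4} are all mutually reachable — one SCC of size 4.
{2} is an SCC by itself.
The largest has 4 vertices.

4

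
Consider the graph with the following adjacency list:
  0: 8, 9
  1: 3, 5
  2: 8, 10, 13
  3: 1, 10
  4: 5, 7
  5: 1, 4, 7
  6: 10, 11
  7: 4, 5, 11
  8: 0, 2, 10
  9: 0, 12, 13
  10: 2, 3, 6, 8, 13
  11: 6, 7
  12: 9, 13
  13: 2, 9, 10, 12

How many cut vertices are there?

Removing 10 increases the component count from 1 to 2, so 10 is a cut vertex.
By contrast removing 13 leaves 1 component; it is not a cut vertex. No other vertex is a cut vertex either.

1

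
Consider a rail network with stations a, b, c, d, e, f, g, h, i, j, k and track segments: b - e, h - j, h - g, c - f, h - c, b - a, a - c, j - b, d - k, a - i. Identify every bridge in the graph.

a-i, b-e, c-f, d-k, g-h

The edges on the cycle h-j-b-a-c-h are not bridges since each lies on that cycle.
But removing d - k disconnects d from k; removing b - e disconnects b from e; removing a - i disconnects a from i; removing h - g disconnects h from g — these are bridges.
In total 5 edges are bridges.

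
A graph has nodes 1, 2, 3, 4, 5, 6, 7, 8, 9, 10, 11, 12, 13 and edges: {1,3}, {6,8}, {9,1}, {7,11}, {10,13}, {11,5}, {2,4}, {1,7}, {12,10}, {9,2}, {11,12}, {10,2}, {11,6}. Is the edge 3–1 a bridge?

Yes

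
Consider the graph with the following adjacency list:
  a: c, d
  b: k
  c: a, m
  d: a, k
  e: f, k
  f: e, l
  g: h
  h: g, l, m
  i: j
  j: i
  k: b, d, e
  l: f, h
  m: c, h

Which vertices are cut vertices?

Removing h increases the component count from 2 to 3, so h is a cut vertex.
Removing k increases the component count from 2 to 3, so k is a cut vertex.
By contrast removing l leaves 2 components; it is not a cut vertex. No other vertex is a cut vertex either.

h, k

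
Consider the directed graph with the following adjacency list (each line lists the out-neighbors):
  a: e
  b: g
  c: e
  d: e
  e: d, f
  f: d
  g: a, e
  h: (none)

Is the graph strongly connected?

No

There is no directed path from c to g, so the graph is not strongly connected.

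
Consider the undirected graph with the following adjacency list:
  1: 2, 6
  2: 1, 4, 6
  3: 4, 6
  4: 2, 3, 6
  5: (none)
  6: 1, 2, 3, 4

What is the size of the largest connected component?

5 is isolated — a component by itself.
Starting from 1 we can reach 1, 2, 3, 4, 6. That is one component of size 5.
The largest has 5 vertices.

5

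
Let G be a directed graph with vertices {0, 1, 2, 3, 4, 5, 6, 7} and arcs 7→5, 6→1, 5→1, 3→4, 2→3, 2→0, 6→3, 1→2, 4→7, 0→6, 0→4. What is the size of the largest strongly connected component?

8

{0, 1, 2, 3, 4, 5, 6, 7} are all mutually reachable — one SCC of size 8.
The largest has 8 vertices.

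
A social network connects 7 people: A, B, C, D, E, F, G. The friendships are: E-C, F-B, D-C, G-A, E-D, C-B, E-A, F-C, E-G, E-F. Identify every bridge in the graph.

none

The edges on the cycle E-G-A-E are not bridges since each lies on that cycle.
Every edge lies on some cycle, so there are no bridges.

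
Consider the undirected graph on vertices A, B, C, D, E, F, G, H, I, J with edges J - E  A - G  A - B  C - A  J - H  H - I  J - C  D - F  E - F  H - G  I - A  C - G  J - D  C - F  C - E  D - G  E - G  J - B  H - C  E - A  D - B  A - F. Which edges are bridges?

The edges on the cycle J-D-G-A-E-J are not bridges since each lies on that cycle.
Every edge lies on some cycle, so there are no bridges.

none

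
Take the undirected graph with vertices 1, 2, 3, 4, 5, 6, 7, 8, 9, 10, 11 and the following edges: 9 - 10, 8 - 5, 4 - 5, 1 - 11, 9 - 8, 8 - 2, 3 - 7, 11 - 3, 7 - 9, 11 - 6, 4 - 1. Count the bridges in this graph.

3

The edges on the cycle 4-1-11-3-7-9-8-5-4 are not bridges since each lies on that cycle.
But removing 6 - 11 disconnects 6 from 11; removing 2 - 8 disconnects 2 from 8; removing 10 - 9 disconnects 10 from 9 — these are bridges.
That makes 3 bridges.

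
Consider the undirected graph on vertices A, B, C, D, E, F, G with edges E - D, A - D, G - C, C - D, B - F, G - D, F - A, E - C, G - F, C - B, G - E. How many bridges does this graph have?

0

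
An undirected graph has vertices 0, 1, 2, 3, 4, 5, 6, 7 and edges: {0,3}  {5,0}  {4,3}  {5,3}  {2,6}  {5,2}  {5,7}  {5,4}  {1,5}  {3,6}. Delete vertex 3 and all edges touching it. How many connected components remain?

1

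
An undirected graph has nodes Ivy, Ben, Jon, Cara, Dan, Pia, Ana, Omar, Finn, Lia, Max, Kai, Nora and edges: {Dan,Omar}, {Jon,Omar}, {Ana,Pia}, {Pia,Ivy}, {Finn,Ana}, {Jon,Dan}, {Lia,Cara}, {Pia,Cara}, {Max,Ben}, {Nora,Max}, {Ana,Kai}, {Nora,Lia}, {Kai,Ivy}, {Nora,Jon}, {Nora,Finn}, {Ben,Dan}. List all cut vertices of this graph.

Nora

Removing Nora increases the component count from 1 to 2, so Nora is a cut vertex.
By contrast removing Finn leaves 1 component; it is not a cut vertex. No other vertex is a cut vertex either.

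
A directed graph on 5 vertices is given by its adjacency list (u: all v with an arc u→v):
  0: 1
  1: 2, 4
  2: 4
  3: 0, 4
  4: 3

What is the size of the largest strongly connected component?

5

{0, 1, 2, 3, 4} are all mutually reachable — one SCC of size 5.
The largest has 5 vertices.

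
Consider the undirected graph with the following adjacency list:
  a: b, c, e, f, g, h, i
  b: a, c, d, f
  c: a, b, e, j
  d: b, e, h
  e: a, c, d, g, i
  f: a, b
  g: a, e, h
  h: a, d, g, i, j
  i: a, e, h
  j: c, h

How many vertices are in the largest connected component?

10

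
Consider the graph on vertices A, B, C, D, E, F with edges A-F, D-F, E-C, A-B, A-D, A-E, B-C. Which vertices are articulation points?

Removing A increases the component count from 1 to 2, so A is a cut vertex.
By contrast removing E leaves 1 component; it is not a cut vertex. No other vertex is a cut vertex either.

A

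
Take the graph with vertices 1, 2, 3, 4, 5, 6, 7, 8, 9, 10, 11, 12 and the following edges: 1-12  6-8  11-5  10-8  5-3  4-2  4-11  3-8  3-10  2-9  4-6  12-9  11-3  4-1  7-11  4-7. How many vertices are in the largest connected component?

12

Starting from 1 we can reach 1, 2, 3, 4, 5, 6, 7, 8, 9, 10, 11, 12. That is one component of size 12.
The largest has 12 vertices.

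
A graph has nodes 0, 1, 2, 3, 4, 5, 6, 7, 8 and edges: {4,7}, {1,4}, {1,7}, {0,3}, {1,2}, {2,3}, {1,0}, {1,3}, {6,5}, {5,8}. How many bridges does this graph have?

The edges on the cycle 1-4-7-1 are not bridges since each lies on that cycle.
But removing 6–5 disconnects 6 from 5; removing 8–5 disconnects 8 from 5 — these are bridges.
That makes 2 bridges.

2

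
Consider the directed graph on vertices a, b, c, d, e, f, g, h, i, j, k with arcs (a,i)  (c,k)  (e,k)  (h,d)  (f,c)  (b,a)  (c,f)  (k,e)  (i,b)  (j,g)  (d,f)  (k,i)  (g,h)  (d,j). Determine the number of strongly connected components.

4

{d, g, h, j} are all mutually reachable — one SCC of size 4.
{a, b, i} are all mutually reachable — one SCC of size 3.
{e, k} are all mutually reachable — one SCC of size 2.
{c, f} are all mutually reachable — one SCC of size 2.
That gives 4 strongly connected components.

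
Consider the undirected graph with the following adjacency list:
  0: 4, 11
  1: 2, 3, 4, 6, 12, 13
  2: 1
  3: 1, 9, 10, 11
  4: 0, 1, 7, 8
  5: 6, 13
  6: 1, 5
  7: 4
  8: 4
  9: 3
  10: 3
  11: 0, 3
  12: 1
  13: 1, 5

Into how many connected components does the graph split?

1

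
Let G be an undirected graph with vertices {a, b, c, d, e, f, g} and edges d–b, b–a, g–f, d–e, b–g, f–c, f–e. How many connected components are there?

Starting from a we can reach a, b, c, d, e, f, g. That is one component of size 7.
Total: 1 component.

1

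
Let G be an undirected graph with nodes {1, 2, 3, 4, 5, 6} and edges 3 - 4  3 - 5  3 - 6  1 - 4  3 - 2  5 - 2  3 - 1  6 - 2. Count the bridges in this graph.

0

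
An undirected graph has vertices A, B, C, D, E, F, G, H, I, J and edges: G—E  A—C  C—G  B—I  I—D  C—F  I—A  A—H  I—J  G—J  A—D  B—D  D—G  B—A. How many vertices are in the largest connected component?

10

Starting from A we can reach A, B, C, D, E, F, G, H, I, J. That is one component of size 10.
The largest has 10 vertices.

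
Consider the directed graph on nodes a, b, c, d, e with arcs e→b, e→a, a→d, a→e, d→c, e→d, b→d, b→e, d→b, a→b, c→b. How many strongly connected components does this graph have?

1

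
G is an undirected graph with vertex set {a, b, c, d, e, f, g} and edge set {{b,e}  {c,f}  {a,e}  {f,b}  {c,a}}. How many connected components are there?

3

g is isolated — a component by itself.
d is isolated — a component by itself.
Starting from a we can reach a, b, c, e, f. That is one component of size 5.
Total: 3 components.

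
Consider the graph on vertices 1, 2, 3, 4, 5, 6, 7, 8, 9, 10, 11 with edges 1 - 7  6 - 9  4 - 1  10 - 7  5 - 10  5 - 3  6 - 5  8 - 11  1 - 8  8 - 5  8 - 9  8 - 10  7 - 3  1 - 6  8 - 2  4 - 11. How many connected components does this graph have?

Starting from 1 we can reach 1, 2, 3, 4, 5, 6, 7, 8, 9, 10, 11. That is one component of size 11.
Total: 1 component.

1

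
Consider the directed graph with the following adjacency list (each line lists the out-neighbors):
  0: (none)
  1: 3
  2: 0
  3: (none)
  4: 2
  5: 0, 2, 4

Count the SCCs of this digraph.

{2} is an SCC by itself.
{5} is an SCC by itself.
{3} is an SCC by itself.
{1} is an SCC by itself.
{4} is an SCC by itself.
(and 1 more singleton SCC)
That gives 6 strongly connected components.

6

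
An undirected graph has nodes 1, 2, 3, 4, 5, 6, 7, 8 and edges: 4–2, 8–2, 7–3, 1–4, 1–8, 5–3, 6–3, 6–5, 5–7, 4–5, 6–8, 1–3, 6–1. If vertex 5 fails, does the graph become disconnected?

No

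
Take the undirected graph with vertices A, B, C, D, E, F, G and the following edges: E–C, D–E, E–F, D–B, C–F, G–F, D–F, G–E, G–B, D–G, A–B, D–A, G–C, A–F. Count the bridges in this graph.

0

The edges on the cycle G-E-C-F-G are not bridges since each lies on that cycle.
Every edge lies on some cycle, so there are no bridges.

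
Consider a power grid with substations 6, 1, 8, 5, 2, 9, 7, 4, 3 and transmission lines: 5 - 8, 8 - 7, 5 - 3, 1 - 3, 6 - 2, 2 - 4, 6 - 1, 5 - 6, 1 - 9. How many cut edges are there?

5

The edges on the cycle 5-6-1-3-5 are not bridges since each lies on that cycle.
But removing 6 - 2 disconnects 6 from 2; removing 1 - 9 disconnects 1 from 9; removing 2 - 4 disconnects 2 from 4; removing 7 - 8 disconnects 7 from 8 — these are bridges.
In total 5 edges are bridges.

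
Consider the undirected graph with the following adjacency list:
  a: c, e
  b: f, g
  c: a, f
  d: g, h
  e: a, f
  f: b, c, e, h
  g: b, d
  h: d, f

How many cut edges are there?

The edges on the cycle f-e-a-c-f are not bridges since each lies on that cycle.
Every edge lies on some cycle, so there are no bridges.

0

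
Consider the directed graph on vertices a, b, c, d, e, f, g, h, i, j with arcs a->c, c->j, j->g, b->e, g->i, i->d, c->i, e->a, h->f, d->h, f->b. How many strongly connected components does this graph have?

1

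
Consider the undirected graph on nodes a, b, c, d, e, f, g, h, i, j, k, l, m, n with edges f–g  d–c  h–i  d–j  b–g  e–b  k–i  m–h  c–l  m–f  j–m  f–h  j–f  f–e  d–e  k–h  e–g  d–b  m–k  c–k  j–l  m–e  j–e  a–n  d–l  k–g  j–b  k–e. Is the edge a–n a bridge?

Yes

Removing a–n leaves no path between a and n: the component count goes from 2 to 3. So it is a bridge.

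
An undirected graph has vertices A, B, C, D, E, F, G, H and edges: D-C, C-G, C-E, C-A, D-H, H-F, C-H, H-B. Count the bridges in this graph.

The edges on the cycle D-C-H-D are not bridges since each lies on that cycle.
But removing C-G disconnects C from G; removing H-B disconnects H from B; removing H-F disconnects H from F; removing C-A disconnects C from A — these are bridges.
In total 5 edges are bridges.

5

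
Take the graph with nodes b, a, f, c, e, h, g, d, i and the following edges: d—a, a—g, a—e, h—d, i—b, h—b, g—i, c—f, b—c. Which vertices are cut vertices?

Removing a increases the component count from 1 to 2, so a is a cut vertex.
Removing b increases the component count from 1 to 2, so b is a cut vertex.
Removing c increases the component count from 1 to 2, so c is a cut vertex.
By contrast removing f leaves 1 component; it is not a cut vertex. No other vertex is a cut vertex either.

a, b, c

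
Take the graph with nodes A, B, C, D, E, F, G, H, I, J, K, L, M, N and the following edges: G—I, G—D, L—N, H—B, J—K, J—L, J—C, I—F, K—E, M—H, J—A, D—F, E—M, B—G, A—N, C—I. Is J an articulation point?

Deleting J raises the number of components from 1 to 2, so J is a cut vertex.

Yes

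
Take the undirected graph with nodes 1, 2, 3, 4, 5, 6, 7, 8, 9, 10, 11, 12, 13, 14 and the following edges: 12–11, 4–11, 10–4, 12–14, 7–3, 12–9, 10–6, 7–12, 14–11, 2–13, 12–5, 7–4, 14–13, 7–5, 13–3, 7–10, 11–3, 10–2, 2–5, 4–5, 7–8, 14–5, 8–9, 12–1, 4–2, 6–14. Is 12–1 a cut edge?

Removing 12–1 leaves no path between 12 and 1: the component count goes from 1 to 2. So it is a bridge.

Yes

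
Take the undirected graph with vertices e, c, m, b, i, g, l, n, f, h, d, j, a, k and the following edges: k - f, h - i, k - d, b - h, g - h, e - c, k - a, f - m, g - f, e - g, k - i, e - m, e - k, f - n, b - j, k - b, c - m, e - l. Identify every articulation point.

Removing b increases the component count from 1 to 2, so b is a cut vertex.
Removing e increases the component count from 1 to 2, so e is a cut vertex.
Removing f increases the component count from 1 to 2, so f is a cut vertex.
Likewise k is a cut vertex.
By contrast removing c leaves 1 component; it is not a cut vertex. No other vertex is a cut vertex either.

b, e, f, k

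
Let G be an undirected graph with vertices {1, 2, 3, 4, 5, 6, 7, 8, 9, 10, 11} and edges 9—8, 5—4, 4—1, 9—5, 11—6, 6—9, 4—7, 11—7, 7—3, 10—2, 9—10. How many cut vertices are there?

Removing 4 increases the component count from 1 to 2, so 4 is a cut vertex.
Removing 7 increases the component count from 1 to 2, so 7 is a cut vertex.
Removing 9 increases the component count from 1 to 3, so 9 is a cut vertex.
Likewise 10 is a cut vertex.
By contrast removing 8 leaves 1 component; it is not a cut vertex. No other vertex is a cut vertex either.

4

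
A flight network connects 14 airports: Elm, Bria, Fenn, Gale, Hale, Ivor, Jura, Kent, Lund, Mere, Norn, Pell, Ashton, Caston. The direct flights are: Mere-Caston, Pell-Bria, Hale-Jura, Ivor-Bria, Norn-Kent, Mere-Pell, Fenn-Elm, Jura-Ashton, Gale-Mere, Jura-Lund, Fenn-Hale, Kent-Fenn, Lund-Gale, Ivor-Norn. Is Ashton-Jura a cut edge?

Removing Ashton-Jura leaves no path between Ashton and Jura: the component count goes from 1 to 2. So it is a bridge.

Yes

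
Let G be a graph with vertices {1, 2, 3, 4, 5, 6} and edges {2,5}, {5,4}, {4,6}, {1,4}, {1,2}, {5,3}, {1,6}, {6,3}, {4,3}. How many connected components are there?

1

Starting from 1 we can reach 1, 2, 3, 4, 5, 6. That is one component of size 6.
Total: 1 component.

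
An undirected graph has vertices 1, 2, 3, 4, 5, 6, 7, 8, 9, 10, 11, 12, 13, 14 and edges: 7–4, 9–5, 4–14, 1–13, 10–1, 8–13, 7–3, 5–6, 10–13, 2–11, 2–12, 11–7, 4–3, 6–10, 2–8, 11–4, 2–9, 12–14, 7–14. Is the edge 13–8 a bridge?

After removing 13–8, the path 13-10-6-5-9-2-8 still connects them, so the edge is not a bridge.

No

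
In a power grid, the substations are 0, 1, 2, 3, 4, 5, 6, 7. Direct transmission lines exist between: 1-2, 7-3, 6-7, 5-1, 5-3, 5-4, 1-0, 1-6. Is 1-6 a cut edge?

After removing 1-6, the path 1-5-3-7-6 still connects them, so the edge is not a bridge.

No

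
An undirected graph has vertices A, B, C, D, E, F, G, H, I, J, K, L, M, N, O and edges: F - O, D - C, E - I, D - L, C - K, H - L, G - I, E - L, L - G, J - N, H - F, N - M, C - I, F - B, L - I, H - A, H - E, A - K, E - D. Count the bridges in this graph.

5

The edges on the cycle L-G-I-L are not bridges since each lies on that cycle.
But removing F - O disconnects F from O; removing B - F disconnects B from F; removing N - M disconnects N from M; removing F - H disconnects F from H — these are bridges.
In total 5 edges are bridges.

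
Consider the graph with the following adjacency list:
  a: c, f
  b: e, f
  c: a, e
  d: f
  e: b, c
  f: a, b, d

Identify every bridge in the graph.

d-f

The edges on the cycle f-b-e-c-a-f are not bridges since each lies on that cycle.
But removing f-d disconnects f from d — this is a bridge.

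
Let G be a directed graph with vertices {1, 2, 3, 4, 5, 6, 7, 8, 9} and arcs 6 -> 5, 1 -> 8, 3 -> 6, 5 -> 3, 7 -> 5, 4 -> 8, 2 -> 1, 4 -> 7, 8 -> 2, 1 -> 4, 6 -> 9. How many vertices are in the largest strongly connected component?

{1, 2, 4, 8} are all mutually reachable — one SCC of size 4.
{3, 5, 6} are all mutually reachable — one SCC of size 3.
{7} is an SCC by itself.
{9} is an SCC by itself.
The largest has 4 vertices.

4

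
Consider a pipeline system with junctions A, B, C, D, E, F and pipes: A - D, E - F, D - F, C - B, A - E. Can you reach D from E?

Yes

From E we can reach A, D, E, F, which includes D.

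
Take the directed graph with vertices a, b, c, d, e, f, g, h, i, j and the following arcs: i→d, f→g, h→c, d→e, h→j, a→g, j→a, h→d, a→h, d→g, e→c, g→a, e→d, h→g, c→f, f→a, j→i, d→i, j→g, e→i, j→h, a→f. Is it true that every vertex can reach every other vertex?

There is no directed path from j to b, so the graph is not strongly connected.

No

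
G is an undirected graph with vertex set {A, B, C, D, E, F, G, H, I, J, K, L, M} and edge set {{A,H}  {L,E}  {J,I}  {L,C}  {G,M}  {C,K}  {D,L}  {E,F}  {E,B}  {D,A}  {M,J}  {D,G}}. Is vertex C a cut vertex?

Yes

Deleting C raises the number of components from 1 to 2, so C is a cut vertex.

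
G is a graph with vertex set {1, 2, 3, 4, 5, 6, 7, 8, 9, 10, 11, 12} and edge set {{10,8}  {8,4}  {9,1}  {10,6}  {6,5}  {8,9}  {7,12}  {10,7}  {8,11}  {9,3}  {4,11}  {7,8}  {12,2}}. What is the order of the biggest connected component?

12

Starting from 1 we can reach 1, 2, 3, 4, 5, 6, 7, 8, 9, 10, 11, 12. That is one component of size 12.
The largest has 12 vertices.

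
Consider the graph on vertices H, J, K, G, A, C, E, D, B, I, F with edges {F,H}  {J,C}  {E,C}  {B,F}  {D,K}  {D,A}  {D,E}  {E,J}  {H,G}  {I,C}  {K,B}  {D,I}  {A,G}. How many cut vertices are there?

1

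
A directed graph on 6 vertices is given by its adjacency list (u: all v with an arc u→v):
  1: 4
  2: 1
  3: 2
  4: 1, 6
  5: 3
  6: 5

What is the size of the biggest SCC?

6

{1, 2, 3, 4, 5, 6} are all mutually reachable — one SCC of size 6.
The largest has 6 vertices.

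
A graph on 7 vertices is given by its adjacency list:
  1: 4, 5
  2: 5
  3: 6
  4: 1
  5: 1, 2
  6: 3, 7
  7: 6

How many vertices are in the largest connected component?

4

Starting from 3 we can reach 3, 6, 7. That is one component of size 3.
Starting from 1 we can reach 1, 2, 4, 5. That is one component of size 4.
The largest has 4 vertices.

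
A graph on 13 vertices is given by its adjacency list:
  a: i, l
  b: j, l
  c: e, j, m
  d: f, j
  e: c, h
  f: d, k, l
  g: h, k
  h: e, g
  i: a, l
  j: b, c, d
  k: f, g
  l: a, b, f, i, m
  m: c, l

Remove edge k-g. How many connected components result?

1

k and g are still connected via k-f-l-m-c-e-h-g, so the component count stays at 1.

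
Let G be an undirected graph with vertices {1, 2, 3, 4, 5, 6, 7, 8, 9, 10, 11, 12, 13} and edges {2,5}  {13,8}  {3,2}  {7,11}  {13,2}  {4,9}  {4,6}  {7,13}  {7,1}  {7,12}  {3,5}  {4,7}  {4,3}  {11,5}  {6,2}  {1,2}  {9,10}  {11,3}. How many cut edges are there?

4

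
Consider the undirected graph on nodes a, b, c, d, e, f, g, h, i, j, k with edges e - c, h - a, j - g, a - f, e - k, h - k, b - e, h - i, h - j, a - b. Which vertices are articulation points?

a, e, h, j

Removing a increases the component count from 2 to 3, so a is a cut vertex.
Removing e increases the component count from 2 to 3, so e is a cut vertex.
Removing h increases the component count from 2 to 4, so h is a cut vertex.
Likewise j is a cut vertex.
By contrast removing b leaves 2 components; it is not a cut vertex. No other vertex is a cut vertex either.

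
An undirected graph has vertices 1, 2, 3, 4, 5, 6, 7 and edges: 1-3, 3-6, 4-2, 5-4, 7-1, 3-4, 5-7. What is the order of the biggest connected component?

Starting from 1 we can reach 1, 2, 3, 4, 5, 6, 7. That is one component of size 7.
The largest has 7 vertices.

7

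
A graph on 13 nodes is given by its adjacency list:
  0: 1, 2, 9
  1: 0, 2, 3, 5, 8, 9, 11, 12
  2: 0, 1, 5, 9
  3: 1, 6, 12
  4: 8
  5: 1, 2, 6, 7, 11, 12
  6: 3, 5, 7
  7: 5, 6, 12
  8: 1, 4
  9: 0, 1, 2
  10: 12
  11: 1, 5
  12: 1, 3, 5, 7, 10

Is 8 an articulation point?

Deleting 8 raises the number of components from 1 to 2, so 8 is a cut vertex.

Yes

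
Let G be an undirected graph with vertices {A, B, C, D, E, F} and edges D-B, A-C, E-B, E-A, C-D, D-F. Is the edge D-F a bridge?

Yes

Removing D-F leaves no path between D and F: the component count goes from 1 to 2. So it is a bridge.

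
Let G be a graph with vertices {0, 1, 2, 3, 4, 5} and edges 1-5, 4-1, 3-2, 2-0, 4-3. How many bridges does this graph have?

removing 3-4 disconnects 3 from 4; removing 5-1 disconnects 5 from 1; removing 2-3 disconnects 2 from 3; removing 2-0 disconnects 2 from 0 — these are bridges.
In total 5 edges are bridges.

5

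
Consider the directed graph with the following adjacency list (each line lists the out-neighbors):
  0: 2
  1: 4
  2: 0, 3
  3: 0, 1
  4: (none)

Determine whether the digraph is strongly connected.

No

There is no directed path from 4 to 0, so the graph is not strongly connected.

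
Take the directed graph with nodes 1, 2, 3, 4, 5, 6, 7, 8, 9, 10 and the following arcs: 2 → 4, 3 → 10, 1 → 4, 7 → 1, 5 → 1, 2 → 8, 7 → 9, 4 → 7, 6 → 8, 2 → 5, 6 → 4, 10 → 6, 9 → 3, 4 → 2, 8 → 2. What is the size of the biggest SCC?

{1, 2, 3, 4, 5, 6, 7, 8, 9, 10} are all mutually reachable — one SCC of size 10.
The largest has 10 vertices.

10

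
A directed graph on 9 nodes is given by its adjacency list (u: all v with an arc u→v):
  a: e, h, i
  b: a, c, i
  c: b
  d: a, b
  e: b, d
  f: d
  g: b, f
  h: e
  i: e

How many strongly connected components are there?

{a, b, c, d, e, h, i} are all mutually reachable — one SCC of size 7.
{f} is an SCC by itself.
{g} is an SCC by itself.
That gives 3 strongly connected components.

3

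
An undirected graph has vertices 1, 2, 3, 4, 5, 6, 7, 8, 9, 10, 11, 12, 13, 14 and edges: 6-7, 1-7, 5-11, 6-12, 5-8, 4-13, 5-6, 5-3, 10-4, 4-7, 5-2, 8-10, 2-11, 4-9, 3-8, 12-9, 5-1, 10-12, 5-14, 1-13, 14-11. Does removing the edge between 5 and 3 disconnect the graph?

No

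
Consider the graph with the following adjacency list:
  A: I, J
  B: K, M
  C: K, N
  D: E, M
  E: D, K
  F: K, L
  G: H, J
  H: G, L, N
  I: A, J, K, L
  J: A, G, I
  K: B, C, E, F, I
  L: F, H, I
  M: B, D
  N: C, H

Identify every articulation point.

K

Removing K increases the component count from 1 to 2, so K is a cut vertex.
By contrast removing D leaves 1 component; it is not a cut vertex. No other vertex is a cut vertex either.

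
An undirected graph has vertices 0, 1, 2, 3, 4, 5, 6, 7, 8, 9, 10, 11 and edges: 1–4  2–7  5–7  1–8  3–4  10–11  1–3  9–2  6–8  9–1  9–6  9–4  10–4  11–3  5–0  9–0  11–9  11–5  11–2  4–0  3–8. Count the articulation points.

0

Removing 7, for instance, still leaves 1 component. No single vertex removal increases the component count — the graph has no articulation points.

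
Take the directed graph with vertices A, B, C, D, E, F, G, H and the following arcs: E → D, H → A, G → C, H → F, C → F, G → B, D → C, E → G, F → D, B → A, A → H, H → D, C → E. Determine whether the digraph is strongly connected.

Yes

From C we can reach every vertex (A, B, C, D, E, F, G, H), and every vertex can reach C (A, B, C, D, E, F, G, H). So the whole graph is one strongly connected component.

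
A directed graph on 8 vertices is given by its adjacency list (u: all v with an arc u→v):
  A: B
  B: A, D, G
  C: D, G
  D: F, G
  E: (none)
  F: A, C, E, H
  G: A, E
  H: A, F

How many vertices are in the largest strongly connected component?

7

{A, B, C, D, F, G, H} are all mutually reachable — one SCC of size 7.
{E} is an SCC by itself.
The largest has 7 vertices.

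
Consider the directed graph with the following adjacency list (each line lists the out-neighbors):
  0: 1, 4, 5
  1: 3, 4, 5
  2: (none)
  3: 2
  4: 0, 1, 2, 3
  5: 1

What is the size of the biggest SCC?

{0, 1, 4, 5} are all mutually reachable — one SCC of size 4.
{3} is an SCC by itself.
{2} is an SCC by itself.
The largest has 4 vertices.

4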